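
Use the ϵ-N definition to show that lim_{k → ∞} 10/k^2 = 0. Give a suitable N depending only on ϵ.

N = (10/ϵ)^{1/2}

Let ϵ > 0 be given. For k ≥ 1, |10/k^2 − 0| = 10/k^2.
10/k^2 < ϵ ⇔ k^2 > 10/ϵ ⇔ k > (10/ϵ)^{1/2}.
Take N = (10/ϵ)^{1/2}. Then k > N implies 10/k^2 < ϵ.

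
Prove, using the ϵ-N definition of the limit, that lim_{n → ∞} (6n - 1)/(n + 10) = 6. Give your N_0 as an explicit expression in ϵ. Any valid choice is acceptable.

N_0 = 61/ϵ

Suppose ϵ > 0. For n ≥ 1, |(6n - 1)/(n + 10) − 6| = |-61|/((n + 10)) = 61/((n + 10)).
Since n + 10 ≥ n for n ≥ 1, this is ≤ 61/(n) = 61/n.
So |(6n - 1)/(n + 10) − 6| < ϵ whenever n > 61/ϵ.
Take N_0 = 61/ϵ. If n > N_0 then |(6n - 1)/(n + 10) − 6| ≤ 61/n < ϵ.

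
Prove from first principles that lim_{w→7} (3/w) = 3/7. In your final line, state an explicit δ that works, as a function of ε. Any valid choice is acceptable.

δ = min(7/2, (49/6)ε)

Suppose ε > 0. We seek δ > 0 such that 0 < |w − 7| < δ implies |3/w − (3/7)| < ε.
|3/w − (3/7)| = 3·|7 − w|/(7·|w|) = 3|w − 7|/(7|w|).
Require δ ≤ 7/2 so that |w| > 7 − 7/2 = 7/2, hence 7|w| > 49/2.
Then |3/w − (3/7)| < 3|w − 7|/(49/2), which is < ε when |w − 7| < (49/6)ε.
Take δ = min(7/2, (49/6)ε). Then 0 < |w − 7| < δ gives both |w − 7| < 7/2 and |w − 7| < (49/6)ε, so |3/w − (3/7)| < ε.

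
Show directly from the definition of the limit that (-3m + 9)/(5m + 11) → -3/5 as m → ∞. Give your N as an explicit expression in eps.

Fix eps > 0. For m ≥ 1, |(-3m + 9)/(5m + 11) + 3/5| = |78|/(5(5m + 11)) = 78/(5(5m + 11)).
Since 5m + 11 ≥ 5m for m ≥ 1, this is ≤ 78/(5·5m) = (78/25)/m.
So |(-3m + 9)/(5m + 11) + 3/5| < eps whenever m > (78/25)/eps.
Take N = (78/25)/eps. If m > N then |(-3m + 9)/(5m + 11) + 3/5| ≤ (78/25)/m < eps.

N = (78/25)/eps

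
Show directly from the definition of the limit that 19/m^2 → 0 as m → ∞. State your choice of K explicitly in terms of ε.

Suppose ε > 0. For m ≥ 1, |19/m^2 − 0| = 19/m^2.
19/m^2 < ε ⇔ m^2 > 19/ε ⇔ m > (19/ε)^{1/2}.
Take K = (19/ε)^{1/2}. Then m > K implies 19/m^2 < ε.

K = (19/ε)^{1/2}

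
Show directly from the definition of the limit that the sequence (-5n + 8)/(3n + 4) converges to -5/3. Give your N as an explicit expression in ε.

N = (44/9)/ε

Suppose ε > 0. For n ≥ 1, |(-5n + 8)/(3n + 4) + 5/3| = |44|/(3(3n + 4)) = 44/(3(3n + 4)).
Since 3n + 4 ≥ 3n for n ≥ 1, this is ≤ 44/(3·3n) = (44/9)/n.
So |(-5n + 8)/(3n + 4) + 5/3| < ε whenever n > (44/9)/ε.
Take N = (44/9)/ε. If n > N then |(-5n + 8)/(3n + 4) + 5/3| ≤ (44/9)/n < ε.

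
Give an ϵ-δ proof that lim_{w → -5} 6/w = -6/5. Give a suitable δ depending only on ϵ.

δ = min(5/2, (25/12)ϵ)

Let ϵ > 0 be given. We seek δ > 0 such that 0 < |w + 5| < δ implies |6/w + 6/5| < ϵ.
|6/w + 6/5| = 6·|-5 − w|/(5·|w|) = 6|w + 5|/(5|w|).
Require δ ≤ 5/2 so that |w| > 5 − 5/2 = 5/2, hence 5|w| > 25/2.
Then |6/w + 6/5| < 6|w + 5|/(25/2), which is < ϵ when |w + 5| < (25/12)ϵ.
Take δ = min(5/2, (25/12)ϵ). Then 0 < |w + 5| < δ gives both |w + 5| < 5/2 and |w + 5| < (25/12)ϵ, so |6/w + 6/5| < ϵ.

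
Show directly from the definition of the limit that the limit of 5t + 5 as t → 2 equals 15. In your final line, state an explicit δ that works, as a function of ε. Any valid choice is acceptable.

Let ε > 0 be given. We need δ > 0 so that 0 < |t − 2| < δ implies |(5t + 5) − 15| < ε.
Since (5t + 5) − 15 = 5(t − 2), we have |(5t + 5) − 15| = 5|t − 2|.
Thus it suffices that |t − 2| < ε/5.
Take δ = ε/5. If 0 < |t − 2| < δ then |(5t + 5) − 15| = 5|t − 2| < 5·(ε/5) = ε.

δ = ε/5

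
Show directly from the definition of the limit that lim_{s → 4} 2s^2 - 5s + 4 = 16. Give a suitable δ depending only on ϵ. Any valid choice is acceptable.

δ = min(2, ϵ/15)

Suppose ϵ > 0. We want δ > 0 such that 0 < |s − 4| < δ implies |(2s^2 - 5s + 4) − 16| < ϵ.
(2s^2 - 5s + 4) − 16 = 2s^2 - 5s - 12 = (s − 4)(2s + 3).
So |(2s^2 - 5s + 4) − 16| = |s − 4|·|2s + 3|.
Assume first that |s − 4| < 2, so |s| < 6. Then |2s + 3| ≤ 2·6 + 3 = 15.
Hence |(2s^2 - 5s + 4) − 16| ≤ 15|s − 4| < ϵ provided |s − 4| < ϵ/15.
Take δ = min(2, ϵ/15). Then 0 < |s − 4| < δ gives both |s − 4| < 2 and |s − 4| < ϵ/15, so |(2s^2 - 5s + 4) − 16| < ϵ.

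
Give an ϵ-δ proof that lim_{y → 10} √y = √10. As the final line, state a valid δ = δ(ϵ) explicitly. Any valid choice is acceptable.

Let ϵ > 0. We want δ > 0 such that 0 < |y − 10| < δ implies |√y − √10| < ϵ.
Rationalise: √y − √10 = (y − 10)/(√y + √10), so |√y − √10| = |y − 10|/(√y + √10).
Restrict δ ≤ 10 so that |y − 10| < 10 forces y > 0, and then √y + √10 > √10.
Hence |√y − √10| < |y − 10|/√10, which is < ϵ once |y − 10| < √10·ϵ.
Take δ = min(10, √10·ϵ). If 0 < |y − 10| < δ then y > 0 and |√y − √10| < |y − 10|/√10 < ϵ.

δ = min(10, √10·ϵ)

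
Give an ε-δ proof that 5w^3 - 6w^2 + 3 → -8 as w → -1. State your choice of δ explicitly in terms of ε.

δ = min(2, ε/89)

Fix ε > 0. We want δ > 0 such that 0 < |w + 1| < δ implies |(5w^3 - 6w^2 + 3) + 8| < ε.
(5w^3 - 6w^2 + 3) + 8 = 5w^3 - 6w^2 + 11 = (w + 1)(5w^2 - 11w + 11).
So |(5w^3 - 6w^2 + 3) + 8| = |w + 1|·|5w^2 - 11w + 11|.
Assume first that |w + 1| < 2, so |w| < 3. Then |5w^2 - 11w + 11| ≤ 5·3^2 + 11·3 + 11 = 89.
Hence |(5w^3 - 6w^2 + 3) + 8| ≤ 89|w + 1| < ε provided |w + 1| < ε/89.
Choosing δ = min(2, ε/89) ensures both conditions, hence |(5w^3 - 6w^2 + 3) + 8| < ε.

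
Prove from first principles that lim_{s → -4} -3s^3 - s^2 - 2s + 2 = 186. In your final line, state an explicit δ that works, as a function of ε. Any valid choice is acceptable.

δ = min(2, ε/220)

Let ε > 0 be given. We want δ > 0 such that 0 < |s + 4| < δ implies |(-3s^3 - s^2 - 2s + 2) − 186| < ε.
(-3s^3 - s^2 - 2s + 2) − 186 = -3s^3 - s^2 - 2s - 184 = (s + 4)(-3s^2 + 11s - 46).
So |(-3s^3 - s^2 - 2s + 2) − 186| = |s + 4|·|-3s^2 + 11s - 46|.
Assume first that |s + 4| < 2, so |s| < 6. Then |-3s^2 + 11s - 46| ≤ 3·6^2 + 11·6 + 46 = 220.
Hence |(-3s^3 - s^2 - 2s + 2) − 186| ≤ 220|s + 4| < ε provided |s + 4| < ε/220.
Take δ = min(2, ε/220). Then 0 < |s + 4| < δ gives both |s + 4| < 2 and |s + 4| < ε/220, so |(-3s^3 - s^2 - 2s + 2) − 186| < ε.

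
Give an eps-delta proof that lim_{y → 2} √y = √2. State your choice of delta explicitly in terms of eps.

Fix eps > 0. We want delta > 0 such that 0 < |y − 2| < delta implies |√y − √2| < eps.
Rationalise: √y − √2 = (y − 2)/(√y + √2), so |√y − √2| = |y − 2|/(√y + √2).
Restrict delta ≤ 2 so that |y − 2| < 2 forces y > 0, and then √y + √2 > √2.
Hence |√y − √2| < |y − 2|/√2, which is < eps once |y − 2| < √2·eps.
Take delta = min(2, √2·eps). If 0 < |y − 2| < delta then y > 0 and |√y − √2| < |y − 2|/√2 < eps.

delta = min(2, √2·eps)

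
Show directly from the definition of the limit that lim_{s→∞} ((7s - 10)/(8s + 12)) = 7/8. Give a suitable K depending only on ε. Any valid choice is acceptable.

K = (41/16)/ε

Fix ε > 0. We seek K > 0 such that s > K implies |(7s - 10)/(8s + 12) − (7/8)| < ε.
(7s - 10)/(8s + 12) − (7/8) = (8(7s - 10) − 7(8s + 12)) / (8(8s + 12)) = -164/(8(8s + 12)).
For s > 0 we have 8s + 12 > 8s, so |(7s - 10)/(8s + 12) − (7/8)| = 164/(8(8s + 12)) < 164/(8·8s) = (41/16)/s.
Thus |(7s - 10)/(8s + 12) − (7/8)| < ε whenever s > (41/16)/ε.
Take K = (41/16)/ε. If s > K then |(7s - 10)/(8s + 12) − (7/8)| < (41/16)/s < ε.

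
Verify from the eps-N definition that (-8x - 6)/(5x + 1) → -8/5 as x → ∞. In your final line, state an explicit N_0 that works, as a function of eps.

Suppose eps > 0. We seek N_0 > 0 such that x > N_0 implies |(-8x - 6)/(5x + 1) + 8/5| < eps.
(-8x - 6)/(5x + 1) + 8/5 = (5(-8x - 6) − (-8)(5x + 1)) / (5(5x + 1)) = -22/(5(5x + 1)).
For x > 0 we have 5x + 1 > 5x, so |(-8x - 6)/(5x + 1) + 8/5| = 22/(5(5x + 1)) < 22/(5·5x) = (22/25)/x.
Thus |(-8x - 6)/(5x + 1) + 8/5| < eps whenever x > (22/25)/eps.
Take N_0 = (22/25)/eps. If x > N_0 then |(-8x - 6)/(5x + 1) + 8/5| < (22/25)/x < eps.

N_0 = (22/25)/eps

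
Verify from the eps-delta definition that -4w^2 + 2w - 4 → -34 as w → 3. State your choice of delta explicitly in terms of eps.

Suppose eps > 0. We want delta > 0 such that 0 < |w − 3| < delta implies |(-4w^2 + 2w - 4) + 34| < eps.
(-4w^2 + 2w - 4) + 34 = -4w^2 + 2w + 30 = (w − 3)(-4w - 10).
So |(-4w^2 + 2w - 4) + 34| = |w − 3|·|-4w - 10|.
Assume first that |w − 3| < 1, so |w| < 4. Then |-4w - 10| ≤ 4·4 + 10 = 26.
Hence |(-4w^2 + 2w - 4) + 34| ≤ 26|w − 3| < eps provided |w − 3| < eps/26.
Take delta = min(1, eps/26). Then 0 < |w − 3| < delta gives both |w − 3| < 1 and |w − 3| < eps/26, so |(-4w^2 + 2w - 4) + 34| < eps.

delta = min(1, eps/26)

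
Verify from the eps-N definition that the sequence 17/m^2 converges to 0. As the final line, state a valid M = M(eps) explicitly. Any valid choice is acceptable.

M = (17/eps)^{1/2}

Suppose eps > 0. For m ≥ 1, |17/m^2 − 0| = 17/m^2.
17/m^2 < eps ⇔ m^2 > 17/eps ⇔ m > (17/eps)^{1/2}.
Take M = (17/eps)^{1/2}. Then m > M implies 17/m^2 < eps.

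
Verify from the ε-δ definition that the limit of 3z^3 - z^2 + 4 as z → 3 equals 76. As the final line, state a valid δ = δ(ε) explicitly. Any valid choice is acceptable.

Suppose ε > 0. We want δ > 0 such that 0 < |z − 3| < δ implies |(3z^3 - z^2 + 4) − 76| < ε.
(3z^3 - z^2 + 4) − 76 = 3z^3 - z^2 - 72 = (z − 3)(3z^2 + 8z + 24).
So |(3z^3 - z^2 + 4) − 76| = |z − 3|·|3z^2 + 8z + 24|.
Assume first that |z − 3| < 1, so |z| < 4. Then |3z^2 + 8z + 24| ≤ 3·4^2 + 8·4 + 24 = 104.
Hence |(3z^3 - z^2 + 4) − 76| ≤ 104|z − 3| < ε provided |z − 3| < ε/104.
Take δ = min(1, ε/104). Then 0 < |z − 3| < δ gives both |z − 3| < 1 and |z − 3| < ε/104, so |(3z^3 - z^2 + 4) − 76| < ε.

δ = min(1, ε/104)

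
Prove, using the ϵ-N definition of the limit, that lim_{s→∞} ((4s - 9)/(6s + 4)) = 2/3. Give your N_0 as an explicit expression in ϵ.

N_0 = (35/18)/ϵ

Let ϵ > 0 be given. We seek N_0 > 0 such that s > N_0 implies |(4s - 9)/(6s + 4) − (2/3)| < ϵ.
(4s - 9)/(6s + 4) − (2/3) = (6(4s - 9) − 4(6s + 4)) / (6(6s + 4)) = -70/(6(6s + 4)).
For s > 0 we have 6s + 4 > 6s, so |(4s - 9)/(6s + 4) − (2/3)| = 70/(6(6s + 4)) < 70/(6·6s) = (35/18)/s.
Thus |(4s - 9)/(6s + 4) − (2/3)| < ϵ whenever s > (35/18)/ϵ.
Take N_0 = (35/18)/ϵ. If s > N_0 then |(4s - 9)/(6s + 4) − (2/3)| < (35/18)/s < ϵ.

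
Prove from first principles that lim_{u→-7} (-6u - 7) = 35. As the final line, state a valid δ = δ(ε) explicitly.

Suppose ε > 0. We need δ > 0 so that 0 < |u + 7| < δ implies |(-6u - 7) − 35| < ε.
|(-6u - 7) − 35| = |-6u - 42| = 6|u + 7|.
Thus it suffices that |u + 7| < ε/6.
Take δ = ε/6. If 0 < |u + 7| < δ then |(-6u - 7) − 35| = 6|u + 7| < 6·(ε/6) = ε.

δ = ε/6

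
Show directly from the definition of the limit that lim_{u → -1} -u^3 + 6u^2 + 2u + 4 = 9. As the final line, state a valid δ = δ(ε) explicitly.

Suppose ε > 0. We want δ > 0 such that 0 < |u + 1| < δ implies |(-u^3 + 6u^2 + 2u + 4) − 9| < ε.
(-u^3 + 6u^2 + 2u + 4) − 9 = -u^3 + 6u^2 + 2u - 5 = (u + 1)(-u^2 + 7u - 5).
So |(-u^3 + 6u^2 + 2u + 4) − 9| = |u + 1|·|-u^2 + 7u - 5|.
Assume first that |u + 1| < 2, so |u| < 3. Then |-u^2 + 7u - 5| ≤ 3^2 + 7·3 + 5 = 35.
Hence |(-u^3 + 6u^2 + 2u + 4) − 9| ≤ 35|u + 1| < ε provided |u + 1| < ε/35.
Take δ = min(2, ε/35). Then 0 < |u + 1| < δ gives both |u + 1| < 2 and |u + 1| < ε/35, so |(-u^3 + 6u^2 + 2u + 4) − 9| < ε.

δ = min(2, ε/35)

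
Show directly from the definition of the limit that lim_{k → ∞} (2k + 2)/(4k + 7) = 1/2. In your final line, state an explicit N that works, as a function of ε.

Let ε > 0. For k ≥ 1, |(2k + 2)/(4k + 7) − (1/2)| = |-6|/(4(4k + 7)) = 6/(4(4k + 7)).
Since 4k + 7 ≥ 4k for k ≥ 1, this is ≤ 6/(4·4k) = (3/8)/k.
So |(2k + 2)/(4k + 7) − (1/2)| < ε whenever k > (3/8)/ε.
Take N = (3/8)/ε. If k > N then |(2k + 2)/(4k + 7) − (1/2)| ≤ (3/8)/k < ε.

N = (3/8)/ε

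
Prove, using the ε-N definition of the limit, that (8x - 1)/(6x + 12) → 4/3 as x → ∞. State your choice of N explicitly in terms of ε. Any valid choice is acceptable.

Suppose ε > 0. We seek N > 0 such that x > N implies |(8x - 1)/(6x + 12) − (4/3)| < ε.
(8x - 1)/(6x + 12) − (4/3) = (6(8x - 1) − 8(6x + 12)) / (6(6x + 12)) = -102/(6(6x + 12)).
For x > 0 we have 6x + 12 > 6x, so |(8x - 1)/(6x + 12) − (4/3)| = 102/(6(6x + 12)) < 102/(6·6x) = (17/6)/x.
Thus |(8x - 1)/(6x + 12) − (4/3)| < ε whenever x > (17/6)/ε.
Take N = (17/6)/ε. If x > N then |(8x - 1)/(6x + 12) − (4/3)| < (17/6)/x < ε.

N = (17/6)/ε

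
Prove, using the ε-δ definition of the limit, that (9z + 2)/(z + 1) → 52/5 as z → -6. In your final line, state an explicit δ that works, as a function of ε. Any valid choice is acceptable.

Suppose ε > 0. We want δ > 0 with 0 < |z + 6| < δ ⇒ |(9z + 2)/(z + 1) − (52/5)| < ε.
Combining over a common denominator, (9z + 2)/(z + 1) − (52/5) = [(9z + 2)·(-5) − (-52)·(z + 1)] / [(-5)·(z + 1)] = 7(z + 6) / ((-5)(z + 1)).
So |(9z + 2)/(z + 1) − (52/5)| = 7|z + 6| / (5·|z + 1|).
Restrict δ ≤ 5/2. Then |z + 6| < 5/2 gives |z + 1| = |(z + 6) + (-5)| ≥ 5 − 5/2 = 5/2.
Hence |(9z + 2)/(z + 1) − (52/5)| < 7|z + 6|/(5·(5/2)) = (14/25)|z + 6|, which is < ε once |z + 6| < (25/14)ε.
Take δ = min(5/2, (25/14)ε). Then 0 < |z + 6| < δ forces both bounds, so |(9z + 2)/(z + 1) − (52/5)| < ε.

δ = min(5/2, (25/14)ε)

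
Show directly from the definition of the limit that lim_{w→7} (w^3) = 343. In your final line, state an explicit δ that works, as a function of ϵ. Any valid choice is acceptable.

Let ϵ > 0 be given. We seek δ > 0 with 0 < |w − 7| < δ ⇒ |w^3 − 343| < ϵ.
Factor: w^3 − 343 = (w − 7)(w^2 + 7w + 49), so |w^3 − 343| = |w − 7|·|w^2 + 7w + 49|.
Impose δ ≤ 1 so that |w| < 8; then |w^2 + 7w + 49| ≤ 169.
Hence |w^3 − 343| ≤ 169|w − 7|, which is < ϵ once |w − 7| < ϵ/169.
Take δ = min(1, ϵ/169). If 0 < |w − 7| < δ then both bounds hold and |w^3 − 343| ≤ 169|w − 7| < 169·(ϵ/169) = ϵ.

δ = min(1, ϵ/169)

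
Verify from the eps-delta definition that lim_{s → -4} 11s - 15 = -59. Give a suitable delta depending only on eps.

Let eps > 0. We need delta > 0 so that 0 < |s + 4| < delta implies |(11s - 15) + 59| < eps.
|(11s - 15) + 59| = |11s + 44| = 11|s + 4|.
Thus it suffices that |s + 4| < eps/11.
Choosing delta = eps/11 gives |(11s - 15) + 59| = 11|s + 4| < eps whenever |s + 4| < delta.

delta = eps/11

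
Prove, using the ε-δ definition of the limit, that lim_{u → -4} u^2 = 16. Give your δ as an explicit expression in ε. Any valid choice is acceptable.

Fix ε > 0. We seek δ > 0 with 0 < |u + 4| < δ ⇒ |u^2 − 16| < ε.
Factor: u^2 − 16 = (u + 4)(u - 4), so |u^2 − 16| = |u + 4|·|u - 4|.
Restrict δ ≤ 2. Then |u + 4| < 2 gives |u| < 6, so by the triangle inequality |u - 4| ≤ 6 + 4 = 10.
Hence |u^2 − 16| ≤ 10|u + 4|, which is < ε once |u + 4| < ε/10.
Take δ = min(2, ε/10). If 0 < |u + 4| < δ then both bounds hold and |u^2 − 16| ≤ 10|u + 4| < 10·(ε/10) = ε.

δ = min(2, ε/10)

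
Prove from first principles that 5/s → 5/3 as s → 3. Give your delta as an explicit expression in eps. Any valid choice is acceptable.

Let eps > 0 be given. We seek delta > 0 such that 0 < |s − 3| < delta implies |5/s − (5/3)| < eps.
|5/s − (5/3)| = 5·|3 − s|/(3·|s|) = 5|s − 3|/(3|s|).
Require delta ≤ 3/2 so that |s| > 3 − 3/2 = 3/2, hence 3|s| > 9/2.
Then |5/s − (5/3)| < 5|s − 3|/(9/2), which is < eps when |s − 3| < (9/10)eps.
Take delta = min(3/2, (9/10)eps). Then 0 < |s − 3| < delta gives both |s − 3| < 3/2 and |s − 3| < (9/10)eps, so |5/s − (5/3)| < eps.

delta = min(3/2, (9/10)eps)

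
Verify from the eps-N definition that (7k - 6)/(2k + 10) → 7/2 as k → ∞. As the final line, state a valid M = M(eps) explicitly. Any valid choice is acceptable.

Fix eps > 0. For k ≥ 1, |(7k - 6)/(2k + 10) − (7/2)| = |-82|/(2(2k + 10)) = 82/(2(2k + 10)).
Since 2k + 10 ≥ 2k for k ≥ 1, this is ≤ 82/(2·2k) = (41/2)/k.
So |(7k - 6)/(2k + 10) − (7/2)| < eps whenever k > (41/2)/eps.
Take M = (41/2)/eps. If k > M then |(7k - 6)/(2k + 10) − (7/2)| ≤ (41/2)/k < eps.

M = (41/2)/eps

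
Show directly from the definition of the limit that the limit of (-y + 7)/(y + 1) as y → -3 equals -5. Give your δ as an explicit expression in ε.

δ = min(1, (1/4)ε)

Let ε > 0. We want δ > 0 with 0 < |y + 3| < δ ⇒ |(-y + 7)/(y + 1) + 5| < ε.
Combining over a common denominator, (-y + 7)/(y + 1) + 5 = [(-y + 7)·(-2) − 10·(y + 1)] / [(-2)·(y + 1)] = -8(y + 3) / ((-2)(y + 1)).
So |(-y + 7)/(y + 1) + 5| = 8|y + 3| / (2·|y + 1|).
Require δ ≤ 1, so |y + 1| ≥ |-2| − |y + 3| > 2 − 1 = 1.
Hence |(-y + 7)/(y + 1) + 5| < 8|y + 3|/(2·1) = 4|y + 3|, which is < ε once |y + 3| < (1/4)ε.
Take δ = min(1, (1/4)ε). Then 0 < |y + 3| < δ forces both bounds, so |(-y + 7)/(y + 1) + 5| < ε.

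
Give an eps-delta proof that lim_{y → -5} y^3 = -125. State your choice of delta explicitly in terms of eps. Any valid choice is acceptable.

delta = min(2, eps/109)

Let eps > 0. We seek delta > 0 with 0 < |y + 5| < delta ⇒ |y^3 + 125| < eps.
Factor: y^3 + 125 = (y + 5)(y^2 - 5y + 25), so |y^3 + 125| = |y + 5|·|y^2 - 5y + 25|.
Restrict delta ≤ 2. Then |y + 5| < 2 gives |y| < 7, so by the triangle inequality |y^2 - 5y + 25| ≤ 7^2 + 5·7 + 25 = 109.
Hence |y^3 + 125| ≤ 109|y + 5|, which is < eps once |y + 5| < eps/109.
Take delta = min(2, eps/109). If 0 < |y + 5| < delta then both bounds hold and |y^3 + 125| ≤ 109|y + 5| < 109·(eps/109) = eps.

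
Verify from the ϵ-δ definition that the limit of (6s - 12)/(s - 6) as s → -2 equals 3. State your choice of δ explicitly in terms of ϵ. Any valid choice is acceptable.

Let ϵ > 0 be given. We want δ > 0 with 0 < |s + 2| < δ ⇒ |(6s - 12)/(s - 6) − 3| < ϵ.
Combining over a common denominator, (6s - 12)/(s - 6) − 3 = [(6s - 12)·(-8) − (-24)·(s - 6)] / [(-8)·(s - 6)] = -24(s + 2) / ((-8)(s - 6)).
So |(6s - 12)/(s - 6) − 3| = 24|s + 2| / (8·|s − 6|).
Require δ ≤ 4, so |s − 6| ≥ |-8| − |s + 2| > 8 − 4 = 4.
Hence |(6s - 12)/(s - 6) − 3| < 24|s + 2|/(8·4) = (3/4)|s + 2|, which is < ϵ once |s + 2| < (4/3)ϵ.
Take δ = min(4, (4/3)ϵ). Then 0 < |s + 2| < δ forces both bounds, so |(6s - 12)/(s - 6) − 3| < ϵ.

δ = min(4, (4/3)ϵ)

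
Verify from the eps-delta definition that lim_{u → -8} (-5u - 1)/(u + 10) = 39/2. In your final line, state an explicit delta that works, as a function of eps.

Fix eps > 0. We want delta > 0 with 0 < |u + 8| < delta ⇒ |(-5u - 1)/(u + 10) − (39/2)| < eps.
Combining over a common denominator, (-5u - 1)/(u + 10) − (39/2) = [(-5u - 1)·2 − 39·(u + 10)] / [2·(u + 10)] = -49(u + 8) / (2(u + 10)).
So |(-5u - 1)/(u + 10) − (39/2)| = 49|u + 8| / (2·|u + 10|).
Restrict delta ≤ 1. Then |u + 8| < 1 gives |u + 10| = |(u + 8) + 2| ≥ 2 − 1 = 1.
Hence |(-5u - 1)/(u + 10) − (39/2)| < 49|u + 8|/(2·1) = (49/2)|u + 8|, which is < eps once |u + 8| < (2/49)eps.
Take delta = min(1, (2/49)eps). Then 0 < |u + 8| < delta forces both bounds, so |(-5u - 1)/(u + 10) − (39/2)| < eps.

delta = min(1, (2/49)eps)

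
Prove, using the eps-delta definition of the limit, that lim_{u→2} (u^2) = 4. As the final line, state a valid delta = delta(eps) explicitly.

delta = min(1, eps/5)

Let eps > 0 be given. We seek delta > 0 with 0 < |u − 2| < delta ⇒ |u^2 − 4| < eps.
Factor: u^2 − 4 = (u − 2)(u + 2), so |u^2 − 4| = |u − 2|·|u + 2|.
Impose delta ≤ 1 so that |u| < 3; then |u + 2| ≤ 5.
Hence |u^2 − 4| ≤ 5|u − 2|, which is < eps once |u − 2| < eps/5.
Take delta = min(1, eps/5). If 0 < |u − 2| < delta then both bounds hold and |u^2 − 4| ≤ 5|u − 2| < 5·(eps/5) = eps.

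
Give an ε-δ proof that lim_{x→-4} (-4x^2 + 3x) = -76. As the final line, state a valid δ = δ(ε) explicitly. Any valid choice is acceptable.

Let ε > 0. We want δ > 0 such that 0 < |x + 4| < δ implies |(-4x^2 + 3x) + 76| < ε.
(-4x^2 + 3x) + 76 = -4x^2 + 3x + 76 = (x + 4)(-4x + 19).
So |(-4x^2 + 3x) + 76| = |x + 4|·|-4x + 19|.
Require δ ≤ 1. Then |x + 4| < 1 gives |x| < 5, and by the triangle inequality |-4x + 19| ≤ 4·5 + 19 = 39.
Hence |(-4x^2 + 3x) + 76| ≤ 39|x + 4| < ε provided |x + 4| < ε/39.
Take δ = min(1, ε/39). Then 0 < |x + 4| < δ gives both |x + 4| < 1 and |x + 4| < ε/39, so |(-4x^2 + 3x) + 76| < ε.

δ = min(1, ε/39)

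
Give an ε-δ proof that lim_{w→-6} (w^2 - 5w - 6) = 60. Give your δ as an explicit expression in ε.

δ = min(1, ε/18)

Let ε > 0. We want δ > 0 such that 0 < |w + 6| < δ implies |(w^2 - 5w - 6) − 60| < ε.
(w^2 - 5w - 6) − 60 = w^2 - 5w - 66 = (w + 6)(w - 11).
So |(w^2 - 5w - 6) − 60| = |w + 6|·|w - 11|.
Require δ ≤ 1. Then |w + 6| < 1 gives |w| < 7, and by the triangle inequality |w - 11| ≤ 7 + 11 = 18.
Hence |(w^2 - 5w - 6) − 60| ≤ 18|w + 6| < ε provided |w + 6| < ε/18.
Choosing δ = min(1, ε/18) ensures both conditions, hence |(w^2 - 5w - 6) − 60| < ε.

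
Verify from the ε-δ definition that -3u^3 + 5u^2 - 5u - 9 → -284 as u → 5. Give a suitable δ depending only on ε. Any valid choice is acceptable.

Let ε > 0. We want δ > 0 such that 0 < |u − 5| < δ implies |(-3u^3 + 5u^2 - 5u - 9) + 284| < ε.
(-3u^3 + 5u^2 - 5u - 9) + 284 = -3u^3 + 5u^2 - 5u + 275 = (u − 5)(-3u^2 - 10u - 55).
So |(-3u^3 + 5u^2 - 5u - 9) + 284| = |u − 5|·|-3u^2 - 10u - 55|.
Require δ ≤ 1. Then |u − 5| < 1 gives |u| < 6, and by the triangle inequality |-3u^2 - 10u - 55| ≤ 3·6^2 + 10·6 + 55 = 223.
Hence |(-3u^3 + 5u^2 - 5u - 9) + 284| ≤ 223|u − 5| < ε provided |u − 5| < ε/223.
Choosing δ = min(1, ε/223) ensures both conditions, hence |(-3u^3 + 5u^2 - 5u - 9) + 284| < ε.

δ = min(1, ε/223)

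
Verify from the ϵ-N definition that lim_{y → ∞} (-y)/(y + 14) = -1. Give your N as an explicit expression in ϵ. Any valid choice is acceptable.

N = 14/ϵ

Suppose ϵ > 0. We seek N > 0 such that y > N implies |(-y)/(y + 14) + 1| < ϵ.
(-y)/(y + 14) + 1 = ((-y) − (-1)(y + 14)) / ((y + 14)) = 14/((y + 14)).
For y > 0 we have y + 14 > y, so |(-y)/(y + 14) + 1| = 14/((y + 14)) < 14/(y) = 14/y.
Thus |(-y)/(y + 14) + 1| < ϵ whenever y > 14/ϵ.
Take N = 14/ϵ. If y > N then |(-y)/(y + 14) + 1| < 14/y < ϵ.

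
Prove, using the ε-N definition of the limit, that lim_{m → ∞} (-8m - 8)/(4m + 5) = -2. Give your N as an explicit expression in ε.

Suppose ε > 0. For m ≥ 1, |(-8m - 8)/(4m + 5) + 2| = |8|/(4(4m + 5)) = 8/(4(4m + 5)).
Since 4m + 5 ≥ 4m for m ≥ 1, this is ≤ 8/(4·4m) = (1/2)/m.
So |(-8m - 8)/(4m + 5) + 2| < ε whenever m > (1/2)/ε.
Take N = (1/2)/ε. If m > N then |(-8m - 8)/(4m + 5) + 2| ≤ (1/2)/m < ε.

N = (1/2)/ε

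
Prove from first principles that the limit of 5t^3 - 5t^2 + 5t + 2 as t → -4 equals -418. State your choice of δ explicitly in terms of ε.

δ = min(2, ε/435)

Let ε > 0. We want δ > 0 such that 0 < |t + 4| < δ implies |(5t^3 - 5t^2 + 5t + 2) + 418| < ε.
(5t^3 - 5t^2 + 5t + 2) + 418 = 5t^3 - 5t^2 + 5t + 420 = (t + 4)(5t^2 - 25t + 105).
So |(5t^3 - 5t^2 + 5t + 2) + 418| = |t + 4|·|5t^2 - 25t + 105|.
Assume first that |t + 4| < 2, so |t| < 6. Then |5t^2 - 25t + 105| ≤ 5·6^2 + 25·6 + 105 = 435.
Hence |(5t^3 - 5t^2 + 5t + 2) + 418| ≤ 435|t + 4| < ε provided |t + 4| < ε/435.
Take δ = min(2, ε/435). Then 0 < |t + 4| < δ gives both |t + 4| < 2 and |t + 4| < ε/435, so |(5t^3 - 5t^2 + 5t + 2) + 418| < ε.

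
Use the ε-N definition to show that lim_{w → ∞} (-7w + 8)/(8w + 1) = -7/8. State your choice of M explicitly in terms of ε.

Suppose ε > 0. We seek M > 0 such that w > M implies |(-7w + 8)/(8w + 1) + 7/8| < ε.
(-7w + 8)/(8w + 1) + 7/8 = (8(-7w + 8) − (-7)(8w + 1)) / (8(8w + 1)) = 71/(8(8w + 1)).
For w > 0 we have 8w + 1 > 8w, so |(-7w + 8)/(8w + 1) + 7/8| = 71/(8(8w + 1)) < 71/(8·8w) = (71/64)/w.
Thus |(-7w + 8)/(8w + 1) + 7/8| < ε whenever w > (71/64)/ε.
Take M = (71/64)/ε. If w > M then |(-7w + 8)/(8w + 1) + 7/8| < (71/64)/w < ε.

M = (71/64)/ε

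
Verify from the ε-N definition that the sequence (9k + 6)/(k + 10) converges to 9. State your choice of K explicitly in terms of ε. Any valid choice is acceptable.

K = 84/ε

Let ε > 0 be given. For k ≥ 1, |(9k + 6)/(k + 10) − 9| = |-84|/((k + 10)) = 84/((k + 10)).
Since k + 10 ≥ k for k ≥ 1, this is ≤ 84/(k) = 84/k.
So |(9k + 6)/(k + 10) − 9| < ε whenever k > 84/ε.
Take K = 84/ε. If k > K then |(9k + 6)/(k + 10) − 9| ≤ 84/k < ε.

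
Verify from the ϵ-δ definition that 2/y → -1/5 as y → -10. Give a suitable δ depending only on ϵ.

Let ϵ > 0 be given. We seek δ > 0 such that 0 < |y + 10| < δ implies |2/y + 1/5| < ϵ.
|2/y + 1/5| = 2·|-10 − y|/(10·|y|) = 2|y + 10|/(10|y|).
Require δ ≤ 5 so that |y| > 10 − 5 = 5, hence 10|y| > 50.
Then |2/y + 1/5| < 2|y + 10|/50, which is < ϵ when |y + 10| < 25ϵ.
Take δ = min(5, 25ϵ). Then 0 < |y + 10| < δ gives both |y + 10| < 5 and |y + 10| < 25ϵ, so |2/y + 1/5| < ϵ.

δ = min(5, 25ϵ)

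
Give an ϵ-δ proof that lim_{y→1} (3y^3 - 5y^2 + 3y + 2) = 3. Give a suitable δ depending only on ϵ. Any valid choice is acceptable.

δ = min(2, ϵ/34)

Let ϵ > 0 be given. We want δ > 0 such that 0 < |y − 1| < δ implies |(3y^3 - 5y^2 + 3y + 2) − 3| < ϵ.
(3y^3 - 5y^2 + 3y + 2) − 3 = 3y^3 - 5y^2 + 3y - 1 = (y − 1)(3y^2 - 2y + 1).
So |(3y^3 - 5y^2 + 3y + 2) − 3| = |y − 1|·|3y^2 - 2y + 1|.
Require δ ≤ 2. Then |y − 1| < 2 gives |y| < 3, and by the triangle inequality |3y^2 - 2y + 1| ≤ 3·3^2 + 2·3 + 1 = 34.
Hence |(3y^3 - 5y^2 + 3y + 2) − 3| ≤ 34|y − 1| < ϵ provided |y − 1| < ϵ/34.
Take δ = min(2, ϵ/34). Then 0 < |y − 1| < δ gives both |y − 1| < 2 and |y − 1| < ϵ/34, so |(3y^3 - 5y^2 + 3y + 2) − 3| < ϵ.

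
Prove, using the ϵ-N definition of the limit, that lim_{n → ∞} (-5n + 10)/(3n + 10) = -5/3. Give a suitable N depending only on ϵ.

Fix ϵ > 0. For n ≥ 1, |(-5n + 10)/(3n + 10) + 5/3| = |80|/(3(3n + 10)) = 80/(3(3n + 10)).
Since 3n + 10 ≥ 3n for n ≥ 1, this is ≤ 80/(3·3n) = (80/9)/n.
So |(-5n + 10)/(3n + 10) + 5/3| < ϵ whenever n > (80/9)/ϵ.
Take N = (80/9)/ϵ. If n > N then |(-5n + 10)/(3n + 10) + 5/3| ≤ (80/9)/n < ϵ.

N = (80/9)/ϵ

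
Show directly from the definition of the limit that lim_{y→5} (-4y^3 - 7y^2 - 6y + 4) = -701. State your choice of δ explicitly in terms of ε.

δ = min(2, ε/526)

Let ε > 0. We want δ > 0 such that 0 < |y − 5| < δ implies |(-4y^3 - 7y^2 - 6y + 4) + 701| < ε.
(-4y^3 - 7y^2 - 6y + 4) + 701 = -4y^3 - 7y^2 - 6y + 705 = (y − 5)(-4y^2 - 27y - 141).
So |(-4y^3 - 7y^2 - 6y + 4) + 701| = |y − 5|·|-4y^2 - 27y - 141|.
Require δ ≤ 2. Then |y − 5| < 2 gives |y| < 7, and by the triangle inequality |-4y^2 - 27y - 141| ≤ 4·7^2 + 27·7 + 141 = 526.
Hence |(-4y^3 - 7y^2 - 6y + 4) + 701| ≤ 526|y − 5| < ε provided |y − 5| < ε/526.
Take δ = min(2, ε/526). Then 0 < |y − 5| < δ gives both |y − 5| < 2 and |y − 5| < ε/526, so |(-4y^3 - 7y^2 - 6y + 4) + 701| < ε.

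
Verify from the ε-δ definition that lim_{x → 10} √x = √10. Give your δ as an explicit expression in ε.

Fix ε > 0. We want δ > 0 such that 0 < |x − 10| < δ implies |√x − √10| < ε.
Multiplying by the conjugate, |√x − √10| = |x − 10|/(√x + √10).
Restrict δ ≤ 10 so that |x − 10| < 10 forces x > 0, and then √x + √10 > √10.
Hence |√x − √10| < |x − 10|/√10, which is < ε once |x − 10| < √10·ε.
Take δ = min(10, √10·ε). If 0 < |x − 10| < δ then x > 0 and |√x − √10| < |x − 10|/√10 < ε.

δ = min(10, √10·ε)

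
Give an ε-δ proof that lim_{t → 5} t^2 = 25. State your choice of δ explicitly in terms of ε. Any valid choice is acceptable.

δ = min(1, ε/11)

Let ε > 0 be given. We seek δ > 0 with 0 < |t − 5| < δ ⇒ |t^2 − 25| < ε.
Factor: t^2 − 25 = (t − 5)(t + 5), so |t^2 − 25| = |t − 5|·|t + 5|.
Restrict δ ≤ 1. Then |t − 5| < 1 gives |t| < 6, so by the triangle inequality |t + 5| ≤ 6 + 5 = 11.
Hence |t^2 − 25| ≤ 11|t − 5|, which is < ε once |t − 5| < ε/11.
Take δ = min(1, ε/11). If 0 < |t − 5| < δ then both bounds hold and |t^2 − 25| ≤ 11|t − 5| < 11·(ε/11) = ε.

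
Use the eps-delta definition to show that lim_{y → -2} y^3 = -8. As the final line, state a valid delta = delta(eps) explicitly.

delta = min(1, eps/19)

Let eps > 0 be given. We seek delta > 0 with 0 < |y + 2| < delta ⇒ |y^3 + 8| < eps.
Factor: y^3 + 8 = (y + 2)(y^2 - 2y + 4), so |y^3 + 8| = |y + 2|·|y^2 - 2y + 4|.
Impose delta ≤ 1 so that |y| < 3; then |y^2 - 2y + 4| ≤ 19.
Hence |y^3 + 8| ≤ 19|y + 2|, which is < eps once |y + 2| < eps/19.
Take delta = min(1, eps/19). If 0 < |y + 2| < delta then both bounds hold and |y^3 + 8| ≤ 19|y + 2| < 19·(eps/19) = eps.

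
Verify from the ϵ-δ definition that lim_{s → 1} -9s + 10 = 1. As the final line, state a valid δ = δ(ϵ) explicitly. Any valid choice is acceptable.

δ = ϵ/9

Fix ϵ > 0. We need δ > 0 so that 0 < |s − 1| < δ implies |(-9s + 10) − 1| < ϵ.
Since (-9s + 10) − 1 = -9(s − 1), we have |(-9s + 10) − 1| = 9|s − 1|.
So 9|s − 1| < ϵ exactly when |s − 1| < ϵ/9.
Choosing δ = ϵ/9 gives |(-9s + 10) − 1| = 9|s − 1| < ϵ whenever |s − 1| < δ.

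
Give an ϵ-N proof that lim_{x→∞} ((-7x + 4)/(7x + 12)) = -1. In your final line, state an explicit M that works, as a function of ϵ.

M = (16/7)/ϵ

Suppose ϵ > 0. We seek M > 0 such that x > M implies |(-7x + 4)/(7x + 12) + 1| < ϵ.
(-7x + 4)/(7x + 12) + 1 = (7(-7x + 4) − (-7)(7x + 12)) / (7(7x + 12)) = 112/(7(7x + 12)).
For x > 0 we have 7x + 12 > 7x, so |(-7x + 4)/(7x + 12) + 1| = 112/(7(7x + 12)) < 112/(7·7x) = (16/7)/x.
Thus |(-7x + 4)/(7x + 12) + 1| < ϵ whenever x > (16/7)/ϵ.
Take M = (16/7)/ϵ. If x > M then |(-7x + 4)/(7x + 12) + 1| < (16/7)/x < ϵ.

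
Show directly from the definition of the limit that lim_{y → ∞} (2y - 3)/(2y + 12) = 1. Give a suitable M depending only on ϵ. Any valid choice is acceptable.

M = (15/2)/ϵ

Let ϵ > 0. We seek M > 0 such that y > M implies |(2y - 3)/(2y + 12) − 1| < ϵ.
(2y - 3)/(2y + 12) − 1 = (2(2y - 3) − 2(2y + 12)) / (2(2y + 12)) = -30/(2(2y + 12)).
For y > 0 we have 2y + 12 > 2y, so |(2y - 3)/(2y + 12) − 1| = 30/(2(2y + 12)) < 30/(2·2y) = (15/2)/y.
Thus |(2y - 3)/(2y + 12) − 1| < ϵ whenever y > (15/2)/ϵ.
Take M = (15/2)/ϵ. If y > M then |(2y - 3)/(2y + 12) − 1| < (15/2)/y < ϵ.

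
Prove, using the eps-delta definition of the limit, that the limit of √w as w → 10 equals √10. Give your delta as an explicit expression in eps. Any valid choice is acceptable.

delta = min(10, √10·eps)

Let eps > 0. We want delta > 0 such that 0 < |w − 10| < delta implies |√w − √10| < eps.
Multiplying by the conjugate, |√w − √10| = |w − 10|/(√w + √10).
Restrict delta ≤ 10 so that |w − 10| < 10 forces w > 0, and then √w + √10 > √10.
Hence |√w − √10| < |w − 10|/√10, which is < eps once |w − 10| < √10·eps.
Take delta = min(10, √10·eps). If 0 < |w − 10| < delta then w > 0 and |√w − √10| < |w − 10|/√10 < eps.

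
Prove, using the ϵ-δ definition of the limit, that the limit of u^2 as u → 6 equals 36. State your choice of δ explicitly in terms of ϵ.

δ = min(1, ϵ/13)

Let ϵ > 0 be given. We seek δ > 0 with 0 < |u − 6| < δ ⇒ |u^2 − 36| < ϵ.
Factor: u^2 − 36 = (u − 6)(u + 6), so |u^2 − 36| = |u − 6|·|u + 6|.
Impose δ ≤ 1 so that |u| < 7; then |u + 6| ≤ 13.
Hence |u^2 − 36| ≤ 13|u − 6|, which is < ϵ once |u − 6| < ϵ/13.
Take δ = min(1, ϵ/13). If 0 < |u − 6| < δ then both bounds hold and |u^2 − 36| ≤ 13|u − 6| < 13·(ϵ/13) = ϵ.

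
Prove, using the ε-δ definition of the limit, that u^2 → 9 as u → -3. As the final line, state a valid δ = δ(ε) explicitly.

δ = min(1, ε/7)

Let ε > 0. We seek δ > 0 with 0 < |u + 3| < δ ⇒ |u^2 − 9| < ε.
Factor: u^2 − 9 = (u + 3)(u - 3), so |u^2 − 9| = |u + 3|·|u - 3|.
Impose δ ≤ 1 so that |u| < 4; then |u - 3| ≤ 7.
Hence |u^2 − 9| ≤ 7|u + 3|, which is < ε once |u + 3| < ε/7.
Take δ = min(1, ε/7). If 0 < |u + 3| < δ then both bounds hold and |u^2 − 9| ≤ 7|u + 3| < 7·(ε/7) = ε.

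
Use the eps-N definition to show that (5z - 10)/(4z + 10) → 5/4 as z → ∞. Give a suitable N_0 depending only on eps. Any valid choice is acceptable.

Let eps > 0. We seek N_0 > 0 such that z > N_0 implies |(5z - 10)/(4z + 10) − (5/4)| < eps.
(5z - 10)/(4z + 10) − (5/4) = (4(5z - 10) − 5(4z + 10)) / (4(4z + 10)) = -90/(4(4z + 10)).
For z > 0 we have 4z + 10 > 4z, so |(5z - 10)/(4z + 10) − (5/4)| = 90/(4(4z + 10)) < 90/(4·4z) = (45/8)/z.
Thus |(5z - 10)/(4z + 10) − (5/4)| < eps whenever z > (45/8)/eps.
Take N_0 = (45/8)/eps. If z > N_0 then |(5z - 10)/(4z + 10) − (5/4)| < (45/8)/z < eps.

N_0 = (45/8)/eps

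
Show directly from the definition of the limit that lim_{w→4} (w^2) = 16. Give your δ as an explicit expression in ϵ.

δ = min(1, ϵ/9)

Let ϵ > 0. We seek δ > 0 with 0 < |w − 4| < δ ⇒ |w^2 − 16| < ϵ.
Factor: w^2 − 16 = (w − 4)(w + 4), so |w^2 − 16| = |w − 4|·|w + 4|.
Restrict δ ≤ 1. Then |w − 4| < 1 gives |w| < 5, so by the triangle inequality |w + 4| ≤ 5 + 4 = 9.
Hence |w^2 − 16| ≤ 9|w − 4|, which is < ϵ once |w − 4| < ϵ/9.
Take δ = min(1, ϵ/9). If 0 < |w − 4| < δ then both bounds hold and |w^2 − 16| ≤ 9|w − 4| < 9·(ϵ/9) = ϵ.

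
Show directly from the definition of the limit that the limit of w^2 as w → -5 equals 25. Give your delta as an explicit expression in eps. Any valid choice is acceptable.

delta = min(1, eps/11)

Fix eps > 0. We seek delta > 0 with 0 < |w + 5| < delta ⇒ |w^2 − 25| < eps.
Factor: w^2 − 25 = (w + 5)(w - 5), so |w^2 − 25| = |w + 5|·|w - 5|.
Restrict delta ≤ 1. Then |w + 5| < 1 gives |w| < 6, so by the triangle inequality |w - 5| ≤ 6 + 5 = 11.
Hence |w^2 − 25| ≤ 11|w + 5|, which is < eps once |w + 5| < eps/11.
Take delta = min(1, eps/11). If 0 < |w + 5| < delta then both bounds hold and |w^2 − 25| ≤ 11|w + 5| < 11·(eps/11) = eps.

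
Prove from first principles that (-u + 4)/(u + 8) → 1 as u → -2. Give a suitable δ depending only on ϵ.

δ = min(3, (3/2)ϵ)

Fix ϵ > 0. We want δ > 0 with 0 < |u + 2| < δ ⇒ |(-u + 4)/(u + 8) − 1| < ϵ.
Combining over a common denominator, (-u + 4)/(u + 8) − 1 = [(-u + 4)·6 − 6·(u + 8)] / [6·(u + 8)] = -12(u + 2) / (6(u + 8)).
So |(-u + 4)/(u + 8) − 1| = 12|u + 2| / (6·|u + 8|).
Require δ ≤ 3, so |u + 8| ≥ |6| − |u + 2| > 6 − 3 = 3.
Hence |(-u + 4)/(u + 8) − 1| < 12|u + 2|/(6·3) = (2/3)|u + 2|, which is < ϵ once |u + 2| < (3/2)ϵ.
Take δ = min(3, (3/2)ϵ). Then 0 < |u + 2| < δ forces both bounds, so |(-u + 4)/(u + 8) − 1| < ϵ.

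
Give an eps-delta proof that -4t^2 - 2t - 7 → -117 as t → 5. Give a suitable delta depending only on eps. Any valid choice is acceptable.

Let eps > 0. We want delta > 0 such that 0 < |t − 5| < delta implies |(-4t^2 - 2t - 7) + 117| < eps.
(-4t^2 - 2t - 7) + 117 = -4t^2 - 2t + 110 = (t − 5)(-4t - 22).
So |(-4t^2 - 2t - 7) + 117| = |t − 5|·|-4t - 22|.
Require delta ≤ 1. Then |t − 5| < 1 gives |t| < 6, and by the triangle inequality |-4t - 22| ≤ 4·6 + 22 = 46.
Hence |(-4t^2 - 2t - 7) + 117| ≤ 46|t − 5| < eps provided |t − 5| < eps/46.
Choosing delta = min(1, eps/46) ensures both conditions, hence |(-4t^2 - 2t - 7) + 117| < eps.

delta = min(1, eps/46)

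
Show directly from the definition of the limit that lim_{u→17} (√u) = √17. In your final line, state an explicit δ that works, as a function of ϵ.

δ = min(17, √17·ϵ)

Let ϵ > 0. We want δ > 0 such that 0 < |u − 17| < δ implies |√u − √17| < ϵ.
Rationalise: √u − √17 = (u − 17)/(√u + √17), so |√u − √17| = |u − 17|/(√u + √17).
Restrict δ ≤ 17 so that |u − 17| < 17 forces u > 0, and then √u + √17 > √17.
Hence |√u − √17| < |u − 17|/√17, which is < ϵ once |u − 17| < √17·ϵ.
Take δ = min(17, √17·ϵ). If 0 < |u − 17| < δ then u > 0 and |√u − √17| < |u − 17|/√17 < ϵ.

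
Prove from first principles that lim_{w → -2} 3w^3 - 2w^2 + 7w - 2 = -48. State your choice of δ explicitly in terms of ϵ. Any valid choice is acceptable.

Fix ϵ > 0. We want δ > 0 such that 0 < |w + 2| < δ implies |(3w^3 - 2w^2 + 7w - 2) + 48| < ϵ.
(3w^3 - 2w^2 + 7w - 2) + 48 = 3w^3 - 2w^2 + 7w + 46 = (w + 2)(3w^2 - 8w + 23).
So |(3w^3 - 2w^2 + 7w - 2) + 48| = |w + 2|·|3w^2 - 8w + 23|.
Assume first that |w + 2| < 1, so |w| < 3. Then |3w^2 - 8w + 23| ≤ 3·3^2 + 8·3 + 23 = 74.
Hence |(3w^3 - 2w^2 + 7w - 2) + 48| ≤ 74|w + 2| < ϵ provided |w + 2| < ϵ/74.
Choosing δ = min(1, ϵ/74) ensures both conditions, hence |(3w^3 - 2w^2 + 7w - 2) + 48| < ϵ.

δ = min(1, ϵ/74)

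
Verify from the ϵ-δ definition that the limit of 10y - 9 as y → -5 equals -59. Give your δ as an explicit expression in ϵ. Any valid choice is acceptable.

Fix ϵ > 0. We need δ > 0 so that 0 < |y + 5| < δ implies |(10y - 9) + 59| < ϵ.
Since (10y - 9) + 59 = 10(y + 5), we have |(10y - 9) + 59| = 10|y + 5|.
So 10|y + 5| < ϵ exactly when |y + 5| < ϵ/10.
Take δ = ϵ/10. If 0 < |y + 5| < δ then |(10y - 9) + 59| = 10|y + 5| < 10·(ϵ/10) = ϵ.

δ = ϵ/10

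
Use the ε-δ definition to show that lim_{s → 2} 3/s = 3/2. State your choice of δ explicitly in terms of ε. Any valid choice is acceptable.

δ = min(1, (2/3)ε)

Fix ε > 0. We seek δ > 0 such that 0 < |s − 2| < δ implies |3/s − (3/2)| < ε.
|3/s − (3/2)| = 3·|2 − s|/(2·|s|) = 3|s − 2|/(2|s|).
Require δ ≤ 1 so that |s| > 2 − 1 = 1, hence 2|s| > 2.
Then |3/s − (3/2)| < 3|s − 2|/2, which is < ε when |s − 2| < (2/3)ε.
Take δ = min(1, (2/3)ε). Then 0 < |s − 2| < δ gives both |s − 2| < 1 and |s − 2| < (2/3)ε, so |3/s − (3/2)| < ε.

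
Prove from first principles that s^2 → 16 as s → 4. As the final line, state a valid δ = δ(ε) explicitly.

Let ε > 0 be given. We seek δ > 0 with 0 < |s − 4| < δ ⇒ |s^2 − 16| < ε.
Factor: s^2 − 16 = (s − 4)(s + 4), so |s^2 − 16| = |s − 4|·|s + 4|.
Restrict δ ≤ 1. Then |s − 4| < 1 gives |s| < 5, so by the triangle inequality |s + 4| ≤ 5 + 4 = 9.
Hence |s^2 − 16| ≤ 9|s − 4|, which is < ε once |s − 4| < ε/9.
Take δ = min(1, ε/9). If 0 < |s − 4| < δ then both bounds hold and |s^2 − 16| ≤ 9|s − 4| < 9·(ε/9) = ε.

δ = min(1, ε/9)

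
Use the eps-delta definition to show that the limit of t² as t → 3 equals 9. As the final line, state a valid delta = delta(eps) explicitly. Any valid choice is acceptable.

delta = min(1, eps/7)

Let eps > 0. We seek delta > 0 with 0 < |t − 3| < delta ⇒ |t² − 9| < eps.
Factor: t² − 9 = (t − 3)(t + 3), so |t² − 9| = |t − 3|·|t + 3|.
Restrict delta ≤ 1. Then |t − 3| < 1 gives |t| < 4, so by the triangle inequality |t + 3| ≤ 4 + 3 = 7.
Hence |t² − 9| ≤ 7|t − 3|, which is < eps once |t − 3| < eps/7.
Take delta = min(1, eps/7). If 0 < |t − 3| < delta then both bounds hold and |t² − 9| ≤ 7|t − 3| < 7·(eps/7) = eps.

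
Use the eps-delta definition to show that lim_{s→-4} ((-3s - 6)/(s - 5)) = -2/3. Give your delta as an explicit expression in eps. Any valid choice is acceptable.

Let eps > 0. We want delta > 0 with 0 < |s + 4| < delta ⇒ |(-3s - 6)/(s - 5) + 2/3| < eps.
Combining over a common denominator, (-3s - 6)/(s - 5) + 2/3 = [(-3s - 6)·(-9) − 6·(s - 5)] / [(-9)·(s - 5)] = 21(s + 4) / ((-9)(s - 5)).
So |(-3s - 6)/(s - 5) + 2/3| = 21|s + 4| / (9·|s − 5|).
Require delta ≤ 9/2, so |s − 5| ≥ |-9| − |s + 4| > 9 − 9/2 = 9/2.
Hence |(-3s - 6)/(s - 5) + 2/3| < 21|s + 4|/(9·(9/2)) = (14/27)|s + 4|, which is < eps once |s + 4| < (27/14)eps.
Take delta = min(9/2, (27/14)eps). Then 0 < |s + 4| < delta forces both bounds, so |(-3s - 6)/(s - 5) + 2/3| < eps.

delta = min(9/2, (27/14)eps)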